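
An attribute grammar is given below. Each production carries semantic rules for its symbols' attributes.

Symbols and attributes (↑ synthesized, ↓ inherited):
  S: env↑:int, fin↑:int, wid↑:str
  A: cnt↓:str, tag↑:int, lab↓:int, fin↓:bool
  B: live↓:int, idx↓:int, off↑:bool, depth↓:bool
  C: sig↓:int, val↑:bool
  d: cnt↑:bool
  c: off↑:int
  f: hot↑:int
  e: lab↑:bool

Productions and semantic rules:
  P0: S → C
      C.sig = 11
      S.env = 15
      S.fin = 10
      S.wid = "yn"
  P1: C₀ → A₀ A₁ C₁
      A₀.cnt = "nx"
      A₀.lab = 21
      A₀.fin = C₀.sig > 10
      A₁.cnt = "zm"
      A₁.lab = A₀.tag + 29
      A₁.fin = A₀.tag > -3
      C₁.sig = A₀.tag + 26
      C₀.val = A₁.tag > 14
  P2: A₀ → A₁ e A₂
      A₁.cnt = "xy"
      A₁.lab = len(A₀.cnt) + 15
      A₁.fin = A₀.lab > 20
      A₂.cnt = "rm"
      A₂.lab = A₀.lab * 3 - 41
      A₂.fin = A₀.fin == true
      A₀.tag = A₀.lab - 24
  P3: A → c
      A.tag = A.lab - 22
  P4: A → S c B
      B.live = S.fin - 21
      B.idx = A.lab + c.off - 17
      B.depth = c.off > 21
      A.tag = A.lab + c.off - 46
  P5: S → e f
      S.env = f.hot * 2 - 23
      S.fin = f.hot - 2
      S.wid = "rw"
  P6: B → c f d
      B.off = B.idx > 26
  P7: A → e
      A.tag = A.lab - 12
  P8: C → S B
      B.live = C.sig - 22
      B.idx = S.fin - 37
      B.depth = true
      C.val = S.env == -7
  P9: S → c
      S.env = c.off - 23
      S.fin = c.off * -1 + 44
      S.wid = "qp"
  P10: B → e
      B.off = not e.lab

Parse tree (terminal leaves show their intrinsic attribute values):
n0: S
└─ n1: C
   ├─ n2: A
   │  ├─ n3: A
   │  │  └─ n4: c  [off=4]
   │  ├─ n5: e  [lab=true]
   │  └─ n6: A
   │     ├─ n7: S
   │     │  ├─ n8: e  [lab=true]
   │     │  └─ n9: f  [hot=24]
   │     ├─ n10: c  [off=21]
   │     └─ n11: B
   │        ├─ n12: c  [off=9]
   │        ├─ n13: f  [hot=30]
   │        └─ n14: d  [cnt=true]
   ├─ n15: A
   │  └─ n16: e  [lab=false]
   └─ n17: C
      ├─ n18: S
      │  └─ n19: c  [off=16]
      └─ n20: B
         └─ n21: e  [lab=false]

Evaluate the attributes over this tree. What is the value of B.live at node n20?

1

1. n1.sig = 11  [11]
2. n2.cnt = "nx"  ["nx"]
3. n2.lab = 21  [21]
4. n2.fin = true  [C₀.sig > 10]
5. n3.cnt = "xy"  ["xy"]
6. n3.lab = 17  [len(A₀.cnt) + 15]
7. n3.fin = true  [A₀.lab > 20]
8. n4.off = 4  [terminal]
9. n3.tag = -5  [A.lab - 22]
10. n5.lab = true  [terminal]
11. n6.cnt = "rm"  ["rm"]
12. n6.lab = 22  [A₀.lab * 3 - 41]
13. n6.fin = true  [A₀.fin == true]
14. n8.lab = true  [terminal]
15. n9.hot = 24  [terminal]
16. n7.env = 25  [f.hot * 2 - 23]
17. n7.fin = 22  [f.hot - 2]
18. n7.wid = "rw"  ["rw"]
19. n10.off = 21  [terminal]
20. n11.live = 1  [S.fin - 21]
21. n11.idx = 26  [A.lab + c.off - 17]
22. n11.depth = false  [c.off > 21]
23. n12.off = 9  [terminal]
24. n13.hot = 30  [terminal]
25. n14.cnt = true  [terminal]
26. n11.off = false  [B.idx > 26]
27. n6.tag = -3  [A.lab + c.off - 46]
28. n2.tag = -3  [A₀.lab - 24]
29. n15.cnt = "zm"  ["zm"]
30. n15.lab = 26  [A₀.tag + 29]
31. n15.fin = false  [A₀.tag > -3]
32. n16.lab = false  [terminal]
33. n15.tag = 14  [A.lab - 12]
34. n17.sig = 23  [A₀.tag + 26]
35. n19.off = 16  [terminal]
36. n18.env = -7  [c.off - 23]
37. n18.fin = 28  [c.off * -1 + 44]
38. n18.wid = "qp"  ["qp"]
39. n20.live = 1  [C.sig - 22]
40. n20.idx = -9  [S.fin - 37]
41. n20.depth = true  [true]
42. n21.lab = false  [terminal]
43. n20.off = true  [not e.lab]
44. n17.val = true  [S.env == -7]
45. n1.val = false  [A₁.tag > 14]
46. n0.env = 15  [15]
47. n0.fin = 10  [10]
48. n0.wid = "yn"  ["yn"]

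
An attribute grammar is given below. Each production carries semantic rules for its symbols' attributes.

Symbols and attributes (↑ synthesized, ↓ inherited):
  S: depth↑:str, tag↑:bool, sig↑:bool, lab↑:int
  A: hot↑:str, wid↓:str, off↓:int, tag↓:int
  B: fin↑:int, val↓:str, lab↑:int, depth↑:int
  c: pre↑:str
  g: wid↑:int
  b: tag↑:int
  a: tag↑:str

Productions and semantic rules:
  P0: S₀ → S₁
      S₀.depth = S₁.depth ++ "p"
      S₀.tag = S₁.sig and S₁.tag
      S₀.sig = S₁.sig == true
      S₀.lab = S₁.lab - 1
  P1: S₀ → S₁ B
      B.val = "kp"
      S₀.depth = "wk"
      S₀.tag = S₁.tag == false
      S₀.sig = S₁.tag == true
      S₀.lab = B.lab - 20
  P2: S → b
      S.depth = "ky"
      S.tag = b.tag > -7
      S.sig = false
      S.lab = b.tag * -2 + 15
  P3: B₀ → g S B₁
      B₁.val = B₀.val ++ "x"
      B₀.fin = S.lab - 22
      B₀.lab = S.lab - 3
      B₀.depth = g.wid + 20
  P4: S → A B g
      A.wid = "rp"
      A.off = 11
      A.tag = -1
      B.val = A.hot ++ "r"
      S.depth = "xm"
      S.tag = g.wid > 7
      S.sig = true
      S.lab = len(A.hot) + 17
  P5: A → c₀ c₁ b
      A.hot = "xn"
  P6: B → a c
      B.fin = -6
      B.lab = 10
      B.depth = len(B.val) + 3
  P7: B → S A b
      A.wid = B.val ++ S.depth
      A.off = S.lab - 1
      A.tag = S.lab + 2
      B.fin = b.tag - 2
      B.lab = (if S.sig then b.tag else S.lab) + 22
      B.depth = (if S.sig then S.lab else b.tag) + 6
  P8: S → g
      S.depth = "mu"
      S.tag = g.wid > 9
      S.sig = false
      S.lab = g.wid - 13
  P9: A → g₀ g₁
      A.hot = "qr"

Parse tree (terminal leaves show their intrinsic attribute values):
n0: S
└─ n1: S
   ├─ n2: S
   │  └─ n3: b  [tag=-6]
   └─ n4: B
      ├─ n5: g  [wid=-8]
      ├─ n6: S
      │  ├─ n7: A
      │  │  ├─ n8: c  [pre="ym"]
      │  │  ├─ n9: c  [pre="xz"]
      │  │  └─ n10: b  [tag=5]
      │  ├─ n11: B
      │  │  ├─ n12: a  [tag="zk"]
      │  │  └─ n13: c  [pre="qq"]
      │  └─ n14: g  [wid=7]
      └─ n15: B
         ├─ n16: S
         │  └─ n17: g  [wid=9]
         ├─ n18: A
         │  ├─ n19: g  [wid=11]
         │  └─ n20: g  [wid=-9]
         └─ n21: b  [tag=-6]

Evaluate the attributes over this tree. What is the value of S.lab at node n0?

-5

1. n3.tag = -6  [terminal]
2. n2.depth = "ky"  ["ky"]
3. n2.tag = true  [b.tag > -7]
4. n2.sig = false  [false]
5. n2.lab = 27  [b.tag * -2 + 15]
6. n4.val = "kp"  ["kp"]
7. n5.wid = -8  [terminal]
8. n7.wid = "rp"  ["rp"]
9. n7.off = 11  [11]
10. n7.tag = -1  [-1]
11. n8.pre = "ym"  [terminal]
12. n9.pre = "xz"  [terminal]
13. n10.tag = 5  [terminal]
14. n7.hot = "xn"  ["xn"]
15. n11.val = "xnr"  [A.hot ++ "r"]
16. n12.tag = "zk"  [terminal]
17. n13.pre = "qq"  [terminal]
18. n11.fin = -6  [-6]
19. n11.lab = 10  [10]
20. n11.depth = 6  [len(B.val) + 3]
21. n14.wid = 7  [terminal]
22. n6.depth = "xm"  ["xm"]
23. n6.tag = false  [g.wid > 7]
24. n6.sig = true  [true]
25. n6.lab = 19  [len(A.hot) + 17]
26. n15.val = "kpx"  [B₀.val ++ "x"]
27. n17.wid = 9  [terminal]
28. n16.depth = "mu"  ["mu"]
29. n16.tag = false  [g.wid > 9]
30. n16.sig = false  [false]
31. n16.lab = -4  [g.wid - 13]
32. n18.wid = "kpxmu"  [B.val ++ S.depth]
33. n18.off = -5  [S.lab - 1]
34. n18.tag = -2  [S.lab + 2]
35. n19.wid = 11  [terminal]
36. n20.wid = -9  [terminal]
37. n18.hot = "qr"  ["qr"]
38. n21.tag = -6  [terminal]
39. n15.fin = -8  [b.tag - 2]
40. n15.lab = 18  [(if S.sig then b.tag else S.lab) + 22]
41. n15.depth = 0  [(if S.sig then S.lab else b.tag) + 6]
42. n4.fin = -3  [S.lab - 22]
43. n4.lab = 16  [S.lab - 3]
44. n4.depth = 12  [g.wid + 20]
45. n1.depth = "wk"  ["wk"]
46. n1.tag = false  [S₁.tag == false]
47. n1.sig = true  [S₁.tag == true]
48. n1.lab = -4  [B.lab - 20]
49. n0.depth = "wkp"  [S₁.depth ++ "p"]
50. n0.tag = false  [S₁.sig and S₁.tag]
51. n0.sig = true  [S₁.sig == true]
52. n0.lab = -5  [S₁.lab - 1]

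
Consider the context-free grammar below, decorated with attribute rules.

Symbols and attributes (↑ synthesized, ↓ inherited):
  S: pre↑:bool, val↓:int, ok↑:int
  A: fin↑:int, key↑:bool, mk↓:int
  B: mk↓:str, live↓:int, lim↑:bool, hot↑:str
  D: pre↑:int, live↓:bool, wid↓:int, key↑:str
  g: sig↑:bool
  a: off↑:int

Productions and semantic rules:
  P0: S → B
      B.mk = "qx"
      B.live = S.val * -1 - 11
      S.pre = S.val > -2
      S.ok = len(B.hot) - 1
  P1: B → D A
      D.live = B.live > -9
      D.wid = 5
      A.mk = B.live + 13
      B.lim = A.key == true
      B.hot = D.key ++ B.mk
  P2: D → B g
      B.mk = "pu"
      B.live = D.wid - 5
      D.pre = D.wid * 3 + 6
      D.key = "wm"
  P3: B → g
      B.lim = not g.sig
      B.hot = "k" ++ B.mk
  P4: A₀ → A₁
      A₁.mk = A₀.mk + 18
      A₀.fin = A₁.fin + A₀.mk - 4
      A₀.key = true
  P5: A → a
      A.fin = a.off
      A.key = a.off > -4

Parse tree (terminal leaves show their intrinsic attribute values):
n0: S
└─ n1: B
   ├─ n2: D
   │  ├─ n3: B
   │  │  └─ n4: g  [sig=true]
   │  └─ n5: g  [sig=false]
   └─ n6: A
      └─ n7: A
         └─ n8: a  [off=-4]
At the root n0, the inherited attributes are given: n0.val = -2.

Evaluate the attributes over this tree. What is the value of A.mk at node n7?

1. n0.val = -2  [given at root]
2. n1.mk = "qx"  ["qx"]
3. n1.live = -9  [S.val * -1 - 11]
4. n2.live = false  [B.live > -9]
5. n2.wid = 5  [5]
6. n3.mk = "pu"  ["pu"]
7. n3.live = 0  [D.wid - 5]
8. n4.sig = true  [terminal]
9. n3.lim = false  [not g.sig]
10. n3.hot = "kpu"  ["k" ++ B.mk]
11. n5.sig = false  [terminal]
12. n2.pre = 21  [D.wid * 3 + 6]
13. n2.key = "wm"  ["wm"]
14. n6.mk = 4  [B.live + 13]
15. n7.mk = 22  [A₀.mk + 18]
16. n8.off = -4  [terminal]
17. n7.fin = -4  [a.off]
18. n7.key = false  [a.off > -4]
19. n6.fin = -4  [A₁.fin + A₀.mk - 4]
20. n6.key = true  [true]
21. n1.lim = true  [A.key == true]
22. n1.hot = "wmqx"  [D.key ++ B.mk]
23. n0.pre = false  [S.val > -2]
24. n0.ok = 3  [len(B.hot) - 1]

22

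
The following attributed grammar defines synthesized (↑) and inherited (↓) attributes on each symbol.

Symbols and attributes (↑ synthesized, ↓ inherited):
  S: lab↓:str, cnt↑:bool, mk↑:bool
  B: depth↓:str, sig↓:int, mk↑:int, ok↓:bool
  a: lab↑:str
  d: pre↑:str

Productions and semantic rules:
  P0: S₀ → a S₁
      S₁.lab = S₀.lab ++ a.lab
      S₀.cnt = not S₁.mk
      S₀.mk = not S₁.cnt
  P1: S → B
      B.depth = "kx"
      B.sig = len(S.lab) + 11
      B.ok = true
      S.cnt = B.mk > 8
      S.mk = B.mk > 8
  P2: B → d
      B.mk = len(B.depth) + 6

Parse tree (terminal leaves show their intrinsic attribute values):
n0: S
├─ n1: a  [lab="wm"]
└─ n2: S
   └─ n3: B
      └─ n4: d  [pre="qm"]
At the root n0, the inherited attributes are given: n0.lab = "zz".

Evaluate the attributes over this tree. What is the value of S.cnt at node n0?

true

1. n0.lab = "zz"  [given at root]
2. n1.lab = "wm"  [terminal]
3. n2.lab = "zzwm"  [S₀.lab ++ a.lab]
4. n3.depth = "kx"  ["kx"]
5. n3.sig = 15  [len(S.lab) + 11]
6. n3.ok = true  [true]
7. n4.pre = "qm"  [terminal]
8. n3.mk = 8  [len(B.depth) + 6]
9. n2.cnt = false  [B.mk > 8]
10. n2.mk = false  [B.mk > 8]
11. n0.cnt = true  [not S₁.mk]
12. n0.mk = true  [not S₁.cnt]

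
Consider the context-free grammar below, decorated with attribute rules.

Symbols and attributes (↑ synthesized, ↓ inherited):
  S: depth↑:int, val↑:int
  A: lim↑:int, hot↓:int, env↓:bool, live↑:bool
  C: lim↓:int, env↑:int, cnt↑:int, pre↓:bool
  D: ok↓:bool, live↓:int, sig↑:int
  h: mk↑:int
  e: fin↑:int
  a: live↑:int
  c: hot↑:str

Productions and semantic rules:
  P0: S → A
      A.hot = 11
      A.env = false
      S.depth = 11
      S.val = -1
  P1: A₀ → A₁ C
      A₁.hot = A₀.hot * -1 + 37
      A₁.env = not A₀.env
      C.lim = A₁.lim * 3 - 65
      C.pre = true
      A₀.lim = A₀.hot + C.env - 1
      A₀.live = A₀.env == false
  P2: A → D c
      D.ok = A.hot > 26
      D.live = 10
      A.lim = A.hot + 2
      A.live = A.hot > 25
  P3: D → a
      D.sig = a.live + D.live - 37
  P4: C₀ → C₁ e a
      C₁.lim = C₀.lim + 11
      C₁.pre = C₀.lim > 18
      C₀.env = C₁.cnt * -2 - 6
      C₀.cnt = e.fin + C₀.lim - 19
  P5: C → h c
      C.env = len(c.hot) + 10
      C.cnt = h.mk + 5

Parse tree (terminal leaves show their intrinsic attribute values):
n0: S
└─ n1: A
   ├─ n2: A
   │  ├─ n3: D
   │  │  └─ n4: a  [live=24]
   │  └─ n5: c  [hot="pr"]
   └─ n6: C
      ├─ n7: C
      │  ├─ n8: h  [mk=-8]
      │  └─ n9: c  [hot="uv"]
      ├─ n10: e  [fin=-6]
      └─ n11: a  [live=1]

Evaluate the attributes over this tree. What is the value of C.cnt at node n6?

-6

1. n1.hot = 11  [11]
2. n1.env = false  [false]
3. n2.hot = 26  [A₀.hot * -1 + 37]
4. n2.env = true  [not A₀.env]
5. n3.ok = false  [A.hot > 26]
6. n3.live = 10  [10]
7. n4.live = 24  [terminal]
8. n3.sig = -3  [a.live + D.live - 37]
9. n5.hot = "pr"  [terminal]
10. n2.lim = 28  [A.hot + 2]
11. n2.live = true  [A.hot > 25]
12. n6.lim = 19  [A₁.lim * 3 - 65]
13. n6.pre = true  [true]
14. n7.lim = 30  [C₀.lim + 11]
15. n7.pre = true  [C₀.lim > 18]
16. n8.mk = -8  [terminal]
17. n9.hot = "uv"  [terminal]
18. n7.env = 12  [len(c.hot) + 10]
19. n7.cnt = -3  [h.mk + 5]
20. n10.fin = -6  [terminal]
21. n11.live = 1  [terminal]
22. n6.env = 0  [C₁.cnt * -2 - 6]
23. n6.cnt = -6  [e.fin + C₀.lim - 19]
24. n1.lim = 10  [A₀.hot + C.env - 1]
25. n1.live = true  [A₀.env == false]
26. n0.depth = 11  [11]
27. n0.val = -1  [-1]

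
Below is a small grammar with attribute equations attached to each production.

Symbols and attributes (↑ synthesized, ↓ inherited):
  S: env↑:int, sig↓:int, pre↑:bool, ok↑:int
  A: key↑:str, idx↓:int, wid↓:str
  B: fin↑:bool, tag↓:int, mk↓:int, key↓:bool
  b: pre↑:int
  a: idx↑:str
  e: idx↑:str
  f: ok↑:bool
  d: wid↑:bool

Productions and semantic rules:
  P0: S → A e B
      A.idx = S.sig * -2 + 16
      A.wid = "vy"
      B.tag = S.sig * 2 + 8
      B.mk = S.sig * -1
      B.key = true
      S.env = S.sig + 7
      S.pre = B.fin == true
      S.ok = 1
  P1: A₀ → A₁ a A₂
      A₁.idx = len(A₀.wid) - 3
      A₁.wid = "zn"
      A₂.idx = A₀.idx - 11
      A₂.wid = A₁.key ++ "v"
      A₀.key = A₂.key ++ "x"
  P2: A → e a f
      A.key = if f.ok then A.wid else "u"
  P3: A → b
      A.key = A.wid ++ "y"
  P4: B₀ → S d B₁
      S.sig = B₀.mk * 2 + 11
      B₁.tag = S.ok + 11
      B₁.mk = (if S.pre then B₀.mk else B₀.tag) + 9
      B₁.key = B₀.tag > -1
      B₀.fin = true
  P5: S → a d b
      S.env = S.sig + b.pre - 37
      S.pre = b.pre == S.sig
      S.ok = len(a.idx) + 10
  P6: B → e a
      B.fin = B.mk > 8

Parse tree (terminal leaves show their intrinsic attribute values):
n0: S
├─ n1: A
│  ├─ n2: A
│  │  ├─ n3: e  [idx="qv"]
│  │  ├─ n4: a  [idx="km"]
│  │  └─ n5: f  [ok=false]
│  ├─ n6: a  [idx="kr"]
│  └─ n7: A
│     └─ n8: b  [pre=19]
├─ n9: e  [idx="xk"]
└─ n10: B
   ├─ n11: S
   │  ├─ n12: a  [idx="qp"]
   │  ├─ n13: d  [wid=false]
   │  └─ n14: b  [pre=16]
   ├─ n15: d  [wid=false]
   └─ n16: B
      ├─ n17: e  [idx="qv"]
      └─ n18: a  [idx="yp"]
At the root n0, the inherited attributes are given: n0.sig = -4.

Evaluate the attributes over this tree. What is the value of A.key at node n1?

"uvyx"

1. n0.sig = -4  [given at root]
2. n1.idx = 24  [S.sig * -2 + 16]
3. n1.wid = "vy"  ["vy"]
4. n2.idx = -1  [len(A₀.wid) - 3]
5. n2.wid = "zn"  ["zn"]
6. n3.idx = "qv"  [terminal]
7. n4.idx = "km"  [terminal]
8. n5.ok = false  [terminal]
9. n2.key = "u"  [if f.ok then A.wid else "u"]
10. n6.idx = "kr"  [terminal]
11. n7.idx = 13  [A₀.idx - 11]
12. n7.wid = "uv"  [A₁.key ++ "v"]
13. n8.pre = 19  [terminal]
14. n7.key = "uvy"  [A.wid ++ "y"]
15. n1.key = "uvyx"  [A₂.key ++ "x"]
16. n9.idx = "xk"  [terminal]
17. n10.tag = 0  [S.sig * 2 + 8]
18. n10.mk = 4  [S.sig * -1]
19. n10.key = true  [true]
20. n11.sig = 19  [B₀.mk * 2 + 11]
21. n12.idx = "qp"  [terminal]
22. n13.wid = false  [terminal]
23. n14.pre = 16  [terminal]
24. n11.env = -2  [S.sig + b.pre - 37]
25. n11.pre = false  [b.pre == S.sig]
26. n11.ok = 12  [len(a.idx) + 10]
27. n15.wid = false  [terminal]
28. n16.tag = 23  [S.ok + 11]
29. n16.mk = 9  [(if S.pre then B₀.mk else B₀.tag) + 9]
30. n16.key = true  [B₀.tag > -1]
31. n17.idx = "qv"  [terminal]
32. n18.idx = "yp"  [terminal]
33. n16.fin = true  [B.mk > 8]
34. n10.fin = true  [true]
35. n0.env = 3  [S.sig + 7]
36. n0.pre = true  [B.fin == true]
37. n0.ok = 1  [1]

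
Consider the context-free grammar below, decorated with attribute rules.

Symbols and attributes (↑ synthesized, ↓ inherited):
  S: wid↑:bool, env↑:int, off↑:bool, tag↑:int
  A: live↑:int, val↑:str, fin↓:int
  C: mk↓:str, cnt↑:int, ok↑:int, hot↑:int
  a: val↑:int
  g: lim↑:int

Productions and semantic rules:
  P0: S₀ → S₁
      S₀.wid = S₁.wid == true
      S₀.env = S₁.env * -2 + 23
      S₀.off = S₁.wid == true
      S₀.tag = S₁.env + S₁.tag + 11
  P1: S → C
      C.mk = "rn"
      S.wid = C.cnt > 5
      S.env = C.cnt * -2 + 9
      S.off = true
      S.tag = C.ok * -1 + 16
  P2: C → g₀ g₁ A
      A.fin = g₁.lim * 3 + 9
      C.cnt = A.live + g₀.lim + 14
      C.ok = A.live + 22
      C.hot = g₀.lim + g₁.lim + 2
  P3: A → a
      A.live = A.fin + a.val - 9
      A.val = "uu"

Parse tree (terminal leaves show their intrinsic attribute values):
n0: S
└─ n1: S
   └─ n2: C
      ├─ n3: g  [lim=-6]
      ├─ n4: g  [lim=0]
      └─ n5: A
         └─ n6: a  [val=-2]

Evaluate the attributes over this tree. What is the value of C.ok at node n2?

20

1. n2.mk = "rn"  ["rn"]
2. n3.lim = -6  [terminal]
3. n4.lim = 0  [terminal]
4. n5.fin = 9  [g₁.lim * 3 + 9]
5. n6.val = -2  [terminal]
6. n5.live = -2  [A.fin + a.val - 9]
7. n5.val = "uu"  ["uu"]
8. n2.cnt = 6  [A.live + g₀.lim + 14]
9. n2.ok = 20  [A.live + 22]
10. n2.hot = -4  [g₀.lim + g₁.lim + 2]
11. n1.wid = true  [C.cnt > 5]
12. n1.env = -3  [C.cnt * -2 + 9]
13. n1.off = true  [true]
14. n1.tag = -4  [C.ok * -1 + 16]
15. n0.wid = true  [S₁.wid == true]
16. n0.env = 29  [S₁.env * -2 + 23]
17. n0.off = true  [S₁.wid == true]
18. n0.tag = 4  [S₁.env + S₁.tag + 11]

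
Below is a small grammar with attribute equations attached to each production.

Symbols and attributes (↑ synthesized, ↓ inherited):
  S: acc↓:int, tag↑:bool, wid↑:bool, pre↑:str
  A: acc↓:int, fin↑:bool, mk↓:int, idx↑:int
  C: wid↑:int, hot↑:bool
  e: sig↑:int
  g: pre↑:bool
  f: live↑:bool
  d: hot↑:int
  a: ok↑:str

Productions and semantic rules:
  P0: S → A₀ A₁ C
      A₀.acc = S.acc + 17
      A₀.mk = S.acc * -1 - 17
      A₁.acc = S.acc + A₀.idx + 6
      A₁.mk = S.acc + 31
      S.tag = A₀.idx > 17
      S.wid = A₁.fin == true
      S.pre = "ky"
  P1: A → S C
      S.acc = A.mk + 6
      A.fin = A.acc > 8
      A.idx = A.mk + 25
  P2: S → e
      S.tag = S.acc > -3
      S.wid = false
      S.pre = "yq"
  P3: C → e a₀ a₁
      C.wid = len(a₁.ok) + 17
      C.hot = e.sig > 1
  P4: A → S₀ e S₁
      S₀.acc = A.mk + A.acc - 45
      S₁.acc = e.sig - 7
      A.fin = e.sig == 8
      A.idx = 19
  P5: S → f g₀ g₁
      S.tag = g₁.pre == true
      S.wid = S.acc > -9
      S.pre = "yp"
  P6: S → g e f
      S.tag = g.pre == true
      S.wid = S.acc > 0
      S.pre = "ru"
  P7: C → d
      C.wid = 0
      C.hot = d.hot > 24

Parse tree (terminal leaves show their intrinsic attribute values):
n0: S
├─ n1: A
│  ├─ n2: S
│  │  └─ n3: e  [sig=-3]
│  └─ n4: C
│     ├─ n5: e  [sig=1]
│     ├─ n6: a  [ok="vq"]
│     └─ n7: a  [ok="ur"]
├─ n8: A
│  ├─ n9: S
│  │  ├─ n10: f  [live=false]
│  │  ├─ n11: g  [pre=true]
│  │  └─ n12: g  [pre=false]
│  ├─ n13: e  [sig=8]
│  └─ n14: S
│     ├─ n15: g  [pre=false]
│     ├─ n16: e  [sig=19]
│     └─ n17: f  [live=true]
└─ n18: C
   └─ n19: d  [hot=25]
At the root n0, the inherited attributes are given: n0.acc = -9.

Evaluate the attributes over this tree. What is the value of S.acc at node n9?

1. n0.acc = -9  [given at root]
2. n1.acc = 8  [S.acc + 17]
3. n1.mk = -8  [S.acc * -1 - 17]
4. n2.acc = -2  [A.mk + 6]
5. n3.sig = -3  [terminal]
6. n2.tag = true  [S.acc > -3]
7. n2.wid = false  [false]
8. n2.pre = "yq"  ["yq"]
9. n5.sig = 1  [terminal]
10. n6.ok = "vq"  [terminal]
11. n7.ok = "ur"  [terminal]
12. n4.wid = 19  [len(a₁.ok) + 17]
13. n4.hot = false  [e.sig > 1]
14. n1.fin = false  [A.acc > 8]
15. n1.idx = 17  [A.mk + 25]
16. n8.acc = 14  [S.acc + A₀.idx + 6]
17. n8.mk = 22  [S.acc + 31]
18. n9.acc = -9  [A.mk + A.acc - 45]
19. n10.live = false  [terminal]
20. n11.pre = true  [terminal]
21. n12.pre = false  [terminal]
22. n9.tag = false  [g₁.pre == true]
23. n9.wid = false  [S.acc > -9]
24. n9.pre = "yp"  ["yp"]
25. n13.sig = 8  [terminal]
26. n14.acc = 1  [e.sig - 7]
27. n15.pre = false  [terminal]
28. n16.sig = 19  [terminal]
29. n17.live = true  [terminal]
30. n14.tag = false  [g.pre == true]
31. n14.wid = true  [S.acc > 0]
32. n14.pre = "ru"  ["ru"]
33. n8.fin = true  [e.sig == 8]
34. n8.idx = 19  [19]
35. n19.hot = 25  [terminal]
36. n18.wid = 0  [0]
37. n18.hot = true  [d.hot > 24]
38. n0.tag = false  [A₀.idx > 17]
39. n0.wid = true  [A₁.fin == true]
40. n0.pre = "ky"  ["ky"]

-9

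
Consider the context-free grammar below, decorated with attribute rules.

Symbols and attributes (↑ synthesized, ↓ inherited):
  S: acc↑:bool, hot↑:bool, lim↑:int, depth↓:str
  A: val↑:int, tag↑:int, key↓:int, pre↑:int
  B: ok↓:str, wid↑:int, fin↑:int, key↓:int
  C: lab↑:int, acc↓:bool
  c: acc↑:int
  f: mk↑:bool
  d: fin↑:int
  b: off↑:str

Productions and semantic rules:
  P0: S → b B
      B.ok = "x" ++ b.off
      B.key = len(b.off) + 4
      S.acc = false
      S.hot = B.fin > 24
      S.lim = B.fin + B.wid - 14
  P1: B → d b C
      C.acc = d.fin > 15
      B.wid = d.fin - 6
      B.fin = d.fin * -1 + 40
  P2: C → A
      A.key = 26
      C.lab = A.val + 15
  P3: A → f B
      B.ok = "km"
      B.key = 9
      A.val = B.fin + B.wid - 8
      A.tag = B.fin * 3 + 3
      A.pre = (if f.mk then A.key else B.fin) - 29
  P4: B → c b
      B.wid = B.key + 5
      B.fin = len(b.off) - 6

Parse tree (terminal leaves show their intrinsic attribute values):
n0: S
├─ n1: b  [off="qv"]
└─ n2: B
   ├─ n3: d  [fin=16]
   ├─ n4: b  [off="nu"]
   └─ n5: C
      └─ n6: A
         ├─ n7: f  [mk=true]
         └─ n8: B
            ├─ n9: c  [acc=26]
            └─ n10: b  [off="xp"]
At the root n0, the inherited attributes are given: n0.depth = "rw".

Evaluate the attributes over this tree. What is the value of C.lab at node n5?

1. n0.depth = "rw"  [given at root]
2. n1.off = "qv"  [terminal]
3. n2.ok = "xqv"  ["x" ++ b.off]
4. n2.key = 6  [len(b.off) + 4]
5. n3.fin = 16  [terminal]
6. n4.off = "nu"  [terminal]
7. n5.acc = true  [d.fin > 15]
8. n6.key = 26  [26]
9. n7.mk = true  [terminal]
10. n8.ok = "km"  ["km"]
11. n8.key = 9  [9]
12. n9.acc = 26  [terminal]
13. n10.off = "xp"  [terminal]
14. n8.wid = 14  [B.key + 5]
15. n8.fin = -4  [len(b.off) - 6]
16. n6.val = 2  [B.fin + B.wid - 8]
17. n6.tag = -9  [B.fin * 3 + 3]
18. n6.pre = -3  [(if f.mk then A.key else B.fin) - 29]
19. n5.lab = 17  [A.val + 15]
20. n2.wid = 10  [d.fin - 6]
21. n2.fin = 24  [d.fin * -1 + 40]
22. n0.acc = false  [false]
23. n0.hot = false  [B.fin > 24]
24. n0.lim = 20  [B.fin + B.wid - 14]

17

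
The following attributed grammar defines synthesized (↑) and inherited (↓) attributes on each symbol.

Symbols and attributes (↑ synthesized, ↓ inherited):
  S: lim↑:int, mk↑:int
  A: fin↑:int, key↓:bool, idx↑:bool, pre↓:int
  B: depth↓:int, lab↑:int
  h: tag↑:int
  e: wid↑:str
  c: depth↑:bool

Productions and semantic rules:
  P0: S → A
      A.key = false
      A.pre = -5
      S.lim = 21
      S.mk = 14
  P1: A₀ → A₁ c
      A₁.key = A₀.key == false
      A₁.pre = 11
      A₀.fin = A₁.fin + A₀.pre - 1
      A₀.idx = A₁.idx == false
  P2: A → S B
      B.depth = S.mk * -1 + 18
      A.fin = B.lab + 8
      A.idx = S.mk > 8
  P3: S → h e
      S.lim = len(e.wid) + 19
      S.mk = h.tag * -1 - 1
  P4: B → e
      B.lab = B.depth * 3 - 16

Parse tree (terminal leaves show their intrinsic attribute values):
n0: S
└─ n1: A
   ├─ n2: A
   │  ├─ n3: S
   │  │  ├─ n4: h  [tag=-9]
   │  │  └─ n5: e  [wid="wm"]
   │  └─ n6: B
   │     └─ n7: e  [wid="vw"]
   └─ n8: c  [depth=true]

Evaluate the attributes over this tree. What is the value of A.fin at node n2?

1. n1.key = false  [false]
2. n1.pre = -5  [-5]
3. n2.key = true  [A₀.key == false]
4. n2.pre = 11  [11]
5. n4.tag = -9  [terminal]
6. n5.wid = "wm"  [terminal]
7. n3.lim = 21  [len(e.wid) + 19]
8. n3.mk = 8  [h.tag * -1 - 1]
9. n6.depth = 10  [S.mk * -1 + 18]
10. n7.wid = "vw"  [terminal]
11. n6.lab = 14  [B.depth * 3 - 16]
12. n2.fin = 22  [B.lab + 8]
13. n2.idx = false  [S.mk > 8]
14. n8.depth = true  [terminal]
15. n1.fin = 16  [A₁.fin + A₀.pre - 1]
16. n1.idx = true  [A₁.idx == false]
17. n0.lim = 21  [21]
18. n0.mk = 14  [14]

22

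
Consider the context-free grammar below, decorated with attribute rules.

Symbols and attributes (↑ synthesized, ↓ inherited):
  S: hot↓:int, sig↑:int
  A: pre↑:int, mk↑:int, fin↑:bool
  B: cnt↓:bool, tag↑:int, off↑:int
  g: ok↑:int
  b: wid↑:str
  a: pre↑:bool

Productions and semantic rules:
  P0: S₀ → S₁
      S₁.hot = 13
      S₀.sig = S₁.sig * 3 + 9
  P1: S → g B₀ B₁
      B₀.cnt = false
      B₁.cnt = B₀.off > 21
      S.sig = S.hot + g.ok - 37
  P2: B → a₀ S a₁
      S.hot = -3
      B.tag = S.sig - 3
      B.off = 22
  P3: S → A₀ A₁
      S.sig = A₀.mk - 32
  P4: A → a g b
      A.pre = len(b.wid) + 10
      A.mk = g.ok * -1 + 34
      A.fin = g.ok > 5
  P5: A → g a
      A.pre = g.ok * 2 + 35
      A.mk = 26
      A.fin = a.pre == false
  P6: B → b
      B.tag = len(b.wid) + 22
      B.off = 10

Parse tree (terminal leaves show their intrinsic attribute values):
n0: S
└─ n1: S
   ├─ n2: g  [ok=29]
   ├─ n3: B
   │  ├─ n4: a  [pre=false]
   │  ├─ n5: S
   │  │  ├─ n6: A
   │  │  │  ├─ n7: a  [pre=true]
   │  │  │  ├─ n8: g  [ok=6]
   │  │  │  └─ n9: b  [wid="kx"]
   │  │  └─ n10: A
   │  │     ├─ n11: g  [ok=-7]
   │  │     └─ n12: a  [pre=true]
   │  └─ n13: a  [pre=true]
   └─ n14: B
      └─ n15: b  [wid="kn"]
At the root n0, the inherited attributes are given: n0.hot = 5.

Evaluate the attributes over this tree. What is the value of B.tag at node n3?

1. n0.hot = 5  [given at root]
2. n1.hot = 13  [13]
3. n2.ok = 29  [terminal]
4. n3.cnt = false  [false]
5. n4.pre = false  [terminal]
6. n5.hot = -3  [-3]
7. n7.pre = true  [terminal]
8. n8.ok = 6  [terminal]
9. n9.wid = "kx"  [terminal]
10. n6.pre = 12  [len(b.wid) + 10]
11. n6.mk = 28  [g.ok * -1 + 34]
12. n6.fin = true  [g.ok > 5]
13. n11.ok = -7  [terminal]
14. n12.pre = true  [terminal]
15. n10.pre = 21  [g.ok * 2 + 35]
16. n10.mk = 26  [26]
17. n10.fin = false  [a.pre == false]
18. n5.sig = -4  [A₀.mk - 32]
19. n13.pre = true  [terminal]
20. n3.tag = -7  [S.sig - 3]
21. n3.off = 22  [22]
22. n14.cnt = true  [B₀.off > 21]
23. n15.wid = "kn"  [terminal]
24. n14.tag = 24  [len(b.wid) + 22]
25. n14.off = 10  [10]
26. n1.sig = 5  [S.hot + g.ok - 37]
27. n0.sig = 24  [S₁.sig * 3 + 9]

-7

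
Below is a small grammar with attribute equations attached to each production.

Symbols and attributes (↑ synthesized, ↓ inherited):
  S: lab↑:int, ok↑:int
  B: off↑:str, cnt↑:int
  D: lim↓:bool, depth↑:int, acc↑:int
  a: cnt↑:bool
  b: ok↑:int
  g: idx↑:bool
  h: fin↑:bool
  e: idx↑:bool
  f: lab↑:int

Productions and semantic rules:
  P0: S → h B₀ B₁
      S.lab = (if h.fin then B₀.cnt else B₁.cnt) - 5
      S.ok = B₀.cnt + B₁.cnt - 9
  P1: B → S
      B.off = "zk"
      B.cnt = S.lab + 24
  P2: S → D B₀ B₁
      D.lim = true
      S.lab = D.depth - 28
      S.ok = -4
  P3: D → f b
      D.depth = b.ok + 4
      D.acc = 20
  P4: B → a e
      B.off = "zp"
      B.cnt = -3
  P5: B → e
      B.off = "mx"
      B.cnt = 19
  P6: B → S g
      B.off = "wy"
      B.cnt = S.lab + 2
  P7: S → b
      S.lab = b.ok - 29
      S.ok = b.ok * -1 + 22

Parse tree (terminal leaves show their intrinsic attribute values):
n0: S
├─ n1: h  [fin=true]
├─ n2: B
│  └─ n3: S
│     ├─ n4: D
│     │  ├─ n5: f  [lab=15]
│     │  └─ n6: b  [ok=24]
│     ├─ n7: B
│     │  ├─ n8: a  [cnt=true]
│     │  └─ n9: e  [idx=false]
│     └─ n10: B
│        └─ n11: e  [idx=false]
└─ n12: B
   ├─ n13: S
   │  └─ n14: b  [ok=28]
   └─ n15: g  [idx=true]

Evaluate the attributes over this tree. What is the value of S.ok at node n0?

16

1. n1.fin = true  [terminal]
2. n4.lim = true  [true]
3. n5.lab = 15  [terminal]
4. n6.ok = 24  [terminal]
5. n4.depth = 28  [b.ok + 4]
6. n4.acc = 20  [20]
7. n8.cnt = true  [terminal]
8. n9.idx = false  [terminal]
9. n7.off = "zp"  ["zp"]
10. n7.cnt = -3  [-3]
11. n11.idx = false  [terminal]
12. n10.off = "mx"  ["mx"]
13. n10.cnt = 19  [19]
14. n3.lab = 0  [D.depth - 28]
15. n3.ok = -4  [-4]
16. n2.off = "zk"  ["zk"]
17. n2.cnt = 24  [S.lab + 24]
18. n14.ok = 28  [terminal]
19. n13.lab = -1  [b.ok - 29]
20. n13.ok = -6  [b.ok * -1 + 22]
21. n15.idx = true  [terminal]
22. n12.off = "wy"  ["wy"]
23. n12.cnt = 1  [S.lab + 2]
24. n0.lab = 19  [(if h.fin then B₀.cnt else B₁.cnt) - 5]
25. n0.ok = 16  [B₀.cnt + B₁.cnt - 9]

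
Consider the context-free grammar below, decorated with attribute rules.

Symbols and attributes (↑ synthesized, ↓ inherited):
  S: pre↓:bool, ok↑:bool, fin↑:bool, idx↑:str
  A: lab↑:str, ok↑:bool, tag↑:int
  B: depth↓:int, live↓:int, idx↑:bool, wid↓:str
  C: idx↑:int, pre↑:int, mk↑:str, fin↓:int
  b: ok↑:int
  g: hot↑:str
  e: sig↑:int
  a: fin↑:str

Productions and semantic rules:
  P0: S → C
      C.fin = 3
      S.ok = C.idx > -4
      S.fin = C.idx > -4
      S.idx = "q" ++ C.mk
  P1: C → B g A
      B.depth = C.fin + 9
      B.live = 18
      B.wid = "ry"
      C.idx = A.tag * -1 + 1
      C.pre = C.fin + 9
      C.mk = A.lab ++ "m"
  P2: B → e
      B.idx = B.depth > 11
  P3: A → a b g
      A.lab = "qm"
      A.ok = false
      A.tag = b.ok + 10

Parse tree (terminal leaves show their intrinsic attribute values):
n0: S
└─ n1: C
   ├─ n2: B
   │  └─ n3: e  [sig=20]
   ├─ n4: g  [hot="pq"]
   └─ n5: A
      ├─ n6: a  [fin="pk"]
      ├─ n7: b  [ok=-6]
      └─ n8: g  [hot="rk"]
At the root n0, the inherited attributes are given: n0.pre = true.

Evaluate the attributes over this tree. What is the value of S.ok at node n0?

1. n0.pre = true  [given at root]
2. n1.fin = 3  [3]
3. n2.depth = 12  [C.fin + 9]
4. n2.live = 18  [18]
5. n2.wid = "ry"  ["ry"]
6. n3.sig = 20  [terminal]
7. n2.idx = true  [B.depth > 11]
8. n4.hot = "pq"  [terminal]
9. n6.fin = "pk"  [terminal]
10. n7.ok = -6  [terminal]
11. n8.hot = "rk"  [terminal]
12. n5.lab = "qm"  ["qm"]
13. n5.ok = false  [false]
14. n5.tag = 4  [b.ok + 10]
15. n1.idx = -3  [A.tag * -1 + 1]
16. n1.pre = 12  [C.fin + 9]
17. n1.mk = "qmm"  [A.lab ++ "m"]
18. n0.ok = true  [C.idx > -4]
19. n0.fin = true  [C.idx > -4]
20. n0.idx = "qqmm"  ["q" ++ C.mk]

true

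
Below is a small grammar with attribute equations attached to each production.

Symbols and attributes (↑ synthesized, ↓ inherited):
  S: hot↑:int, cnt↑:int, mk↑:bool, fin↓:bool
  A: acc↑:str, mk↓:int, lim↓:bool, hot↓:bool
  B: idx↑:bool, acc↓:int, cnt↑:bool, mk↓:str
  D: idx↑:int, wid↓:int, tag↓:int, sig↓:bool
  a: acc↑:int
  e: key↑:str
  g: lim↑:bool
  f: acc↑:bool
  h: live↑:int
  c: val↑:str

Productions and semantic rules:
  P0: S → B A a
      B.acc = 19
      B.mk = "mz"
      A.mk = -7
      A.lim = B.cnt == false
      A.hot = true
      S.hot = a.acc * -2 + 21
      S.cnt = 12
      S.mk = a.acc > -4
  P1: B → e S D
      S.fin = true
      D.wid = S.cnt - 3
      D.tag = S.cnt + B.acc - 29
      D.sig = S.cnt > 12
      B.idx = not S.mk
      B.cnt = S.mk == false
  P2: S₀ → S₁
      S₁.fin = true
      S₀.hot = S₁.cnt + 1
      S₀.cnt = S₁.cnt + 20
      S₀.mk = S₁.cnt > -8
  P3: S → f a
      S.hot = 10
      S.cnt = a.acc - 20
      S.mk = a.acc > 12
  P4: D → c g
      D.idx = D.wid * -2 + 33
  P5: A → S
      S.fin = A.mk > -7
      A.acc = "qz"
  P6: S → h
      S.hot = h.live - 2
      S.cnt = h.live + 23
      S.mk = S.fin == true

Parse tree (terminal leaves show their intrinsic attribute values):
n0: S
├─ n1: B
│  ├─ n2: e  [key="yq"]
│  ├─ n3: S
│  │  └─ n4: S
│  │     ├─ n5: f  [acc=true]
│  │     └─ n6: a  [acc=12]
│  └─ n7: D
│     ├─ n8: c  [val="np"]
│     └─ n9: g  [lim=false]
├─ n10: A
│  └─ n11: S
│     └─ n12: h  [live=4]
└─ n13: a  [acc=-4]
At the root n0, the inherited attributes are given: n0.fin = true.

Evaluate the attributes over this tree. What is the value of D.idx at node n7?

15

1. n0.fin = true  [given at root]
2. n1.acc = 19  [19]
3. n1.mk = "mz"  ["mz"]
4. n2.key = "yq"  [terminal]
5. n3.fin = true  [true]
6. n4.fin = true  [true]
7. n5.acc = true  [terminal]
8. n6.acc = 12  [terminal]
9. n4.hot = 10  [10]
10. n4.cnt = -8  [a.acc - 20]
11. n4.mk = false  [a.acc > 12]
12. n3.hot = -7  [S₁.cnt + 1]
13. n3.cnt = 12  [S₁.cnt + 20]
14. n3.mk = false  [S₁.cnt > -8]
15. n7.wid = 9  [S.cnt - 3]
16. n7.tag = 2  [S.cnt + B.acc - 29]
17. n7.sig = false  [S.cnt > 12]
18. n8.val = "np"  [terminal]
19. n9.lim = false  [terminal]
20. n7.idx = 15  [D.wid * -2 + 33]
21. n1.idx = true  [not S.mk]
22. n1.cnt = true  [S.mk == false]
23. n10.mk = -7  [-7]
24. n10.lim = false  [B.cnt == false]
25. n10.hot = true  [true]
26. n11.fin = false  [A.mk > -7]
27. n12.live = 4  [terminal]
28. n11.hot = 2  [h.live - 2]
29. n11.cnt = 27  [h.live + 23]
30. n11.mk = false  [S.fin == true]
31. n10.acc = "qz"  ["qz"]
32. n13.acc = -4  [terminal]
33. n0.hot = 29  [a.acc * -2 + 21]
34. n0.cnt = 12  [12]
35. n0.mk = false  [a.acc > -4]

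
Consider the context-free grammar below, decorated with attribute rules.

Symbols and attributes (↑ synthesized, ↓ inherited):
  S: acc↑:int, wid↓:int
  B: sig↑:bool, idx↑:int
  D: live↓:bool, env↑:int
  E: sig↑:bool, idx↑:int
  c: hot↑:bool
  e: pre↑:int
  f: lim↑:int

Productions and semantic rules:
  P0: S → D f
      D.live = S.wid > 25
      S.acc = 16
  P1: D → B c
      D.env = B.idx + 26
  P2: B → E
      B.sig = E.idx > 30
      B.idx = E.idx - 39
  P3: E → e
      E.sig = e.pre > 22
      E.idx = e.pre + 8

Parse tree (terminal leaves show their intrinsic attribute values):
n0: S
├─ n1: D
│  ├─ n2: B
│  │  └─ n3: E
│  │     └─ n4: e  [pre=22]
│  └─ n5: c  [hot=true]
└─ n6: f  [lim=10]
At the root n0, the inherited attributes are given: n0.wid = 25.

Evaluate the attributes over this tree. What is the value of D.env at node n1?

17

1. n0.wid = 25  [given at root]
2. n1.live = false  [S.wid > 25]
3. n4.pre = 22  [terminal]
4. n3.sig = false  [e.pre > 22]
5. n3.idx = 30  [e.pre + 8]
6. n2.sig = false  [E.idx > 30]
7. n2.idx = -9  [E.idx - 39]
8. n5.hot = true  [terminal]
9. n1.env = 17  [B.idx + 26]
10. n6.lim = 10  [terminal]
11. n0.acc = 16  [16]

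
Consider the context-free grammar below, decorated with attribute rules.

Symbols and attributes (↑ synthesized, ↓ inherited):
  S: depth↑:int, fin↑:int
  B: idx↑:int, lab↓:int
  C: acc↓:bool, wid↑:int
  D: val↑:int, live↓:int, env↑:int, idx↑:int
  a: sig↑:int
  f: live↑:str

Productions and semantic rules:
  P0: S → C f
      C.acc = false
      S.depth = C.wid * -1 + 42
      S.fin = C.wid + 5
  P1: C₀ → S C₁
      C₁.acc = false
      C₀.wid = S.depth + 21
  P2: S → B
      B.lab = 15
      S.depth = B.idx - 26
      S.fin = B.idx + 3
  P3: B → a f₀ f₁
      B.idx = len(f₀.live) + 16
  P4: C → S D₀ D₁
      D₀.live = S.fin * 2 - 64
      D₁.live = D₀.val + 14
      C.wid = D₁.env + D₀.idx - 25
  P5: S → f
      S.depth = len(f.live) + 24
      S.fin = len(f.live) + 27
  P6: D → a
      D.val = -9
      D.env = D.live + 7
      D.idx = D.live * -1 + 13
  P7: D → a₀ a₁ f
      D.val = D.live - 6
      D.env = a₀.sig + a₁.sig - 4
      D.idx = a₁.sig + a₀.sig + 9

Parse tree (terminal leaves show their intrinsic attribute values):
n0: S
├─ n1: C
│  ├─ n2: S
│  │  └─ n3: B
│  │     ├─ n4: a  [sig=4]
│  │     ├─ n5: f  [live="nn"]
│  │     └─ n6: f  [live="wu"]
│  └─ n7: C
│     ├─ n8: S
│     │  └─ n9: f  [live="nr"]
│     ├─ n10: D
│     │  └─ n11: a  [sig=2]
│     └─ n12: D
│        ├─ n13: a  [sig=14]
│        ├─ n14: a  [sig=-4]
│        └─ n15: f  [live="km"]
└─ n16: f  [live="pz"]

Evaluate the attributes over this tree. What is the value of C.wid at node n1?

13

1. n1.acc = false  [false]
2. n3.lab = 15  [15]
3. n4.sig = 4  [terminal]
4. n5.live = "nn"  [terminal]
5. n6.live = "wu"  [terminal]
6. n3.idx = 18  [len(f₀.live) + 16]
7. n2.depth = -8  [B.idx - 26]
8. n2.fin = 21  [B.idx + 3]
9. n7.acc = false  [false]
10. n9.live = "nr"  [terminal]
11. n8.depth = 26  [len(f.live) + 24]
12. n8.fin = 29  [len(f.live) + 27]
13. n10.live = -6  [S.fin * 2 - 64]
14. n11.sig = 2  [terminal]
15. n10.val = -9  [-9]
16. n10.env = 1  [D.live + 7]
17. n10.idx = 19  [D.live * -1 + 13]
18. n12.live = 5  [D₀.val + 14]
19. n13.sig = 14  [terminal]
20. n14.sig = -4  [terminal]
21. n15.live = "km"  [terminal]
22. n12.val = -1  [D.live - 6]
23. n12.env = 6  [a₀.sig + a₁.sig - 4]
24. n12.idx = 19  [a₁.sig + a₀.sig + 9]
25. n7.wid = 0  [D₁.env + D₀.idx - 25]
26. n1.wid = 13  [S.depth + 21]
27. n16.live = "pz"  [terminal]
28. n0.depth = 29  [C.wid * -1 + 42]
29. n0.fin = 18  [C.wid + 5]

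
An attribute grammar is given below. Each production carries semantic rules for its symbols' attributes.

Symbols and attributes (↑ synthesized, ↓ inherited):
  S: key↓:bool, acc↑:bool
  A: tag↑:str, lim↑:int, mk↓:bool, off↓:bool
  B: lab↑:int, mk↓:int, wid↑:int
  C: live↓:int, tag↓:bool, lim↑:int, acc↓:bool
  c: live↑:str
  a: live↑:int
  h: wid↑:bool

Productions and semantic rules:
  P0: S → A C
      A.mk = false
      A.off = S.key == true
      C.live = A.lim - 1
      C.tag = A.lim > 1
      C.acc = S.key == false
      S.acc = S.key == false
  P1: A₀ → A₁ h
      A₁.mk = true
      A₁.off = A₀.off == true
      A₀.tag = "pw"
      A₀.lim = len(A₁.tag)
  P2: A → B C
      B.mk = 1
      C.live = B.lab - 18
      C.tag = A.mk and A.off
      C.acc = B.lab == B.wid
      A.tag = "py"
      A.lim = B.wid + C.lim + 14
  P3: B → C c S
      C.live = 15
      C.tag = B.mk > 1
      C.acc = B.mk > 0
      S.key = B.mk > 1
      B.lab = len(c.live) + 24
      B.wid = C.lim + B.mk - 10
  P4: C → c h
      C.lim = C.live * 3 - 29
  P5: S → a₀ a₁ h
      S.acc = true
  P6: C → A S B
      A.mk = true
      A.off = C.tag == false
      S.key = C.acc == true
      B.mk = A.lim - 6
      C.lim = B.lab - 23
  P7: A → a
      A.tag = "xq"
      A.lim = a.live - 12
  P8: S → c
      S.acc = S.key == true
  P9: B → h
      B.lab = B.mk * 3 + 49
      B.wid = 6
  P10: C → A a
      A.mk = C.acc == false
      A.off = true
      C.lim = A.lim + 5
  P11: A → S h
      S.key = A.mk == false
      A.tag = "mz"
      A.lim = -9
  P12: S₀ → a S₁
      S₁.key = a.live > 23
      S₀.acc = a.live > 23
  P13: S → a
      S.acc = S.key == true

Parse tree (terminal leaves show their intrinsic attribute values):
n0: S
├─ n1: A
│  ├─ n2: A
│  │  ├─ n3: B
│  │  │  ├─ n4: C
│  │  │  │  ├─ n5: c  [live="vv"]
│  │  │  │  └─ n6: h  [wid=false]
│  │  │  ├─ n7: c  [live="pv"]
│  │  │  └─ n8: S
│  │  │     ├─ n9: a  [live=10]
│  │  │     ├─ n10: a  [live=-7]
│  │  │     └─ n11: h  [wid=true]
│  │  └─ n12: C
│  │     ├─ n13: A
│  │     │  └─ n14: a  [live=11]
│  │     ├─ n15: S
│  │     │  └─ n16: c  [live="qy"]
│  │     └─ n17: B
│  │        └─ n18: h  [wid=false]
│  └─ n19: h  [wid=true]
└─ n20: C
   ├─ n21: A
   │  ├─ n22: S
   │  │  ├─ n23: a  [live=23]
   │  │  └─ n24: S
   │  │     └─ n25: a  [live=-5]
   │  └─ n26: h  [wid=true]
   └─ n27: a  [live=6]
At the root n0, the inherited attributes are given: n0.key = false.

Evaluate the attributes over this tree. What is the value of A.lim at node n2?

26

1. n0.key = false  [given at root]
2. n1.mk = false  [false]
3. n1.off = false  [S.key == true]
4. n2.mk = true  [true]
5. n2.off = false  [A₀.off == true]
6. n3.mk = 1  [1]
7. n4.live = 15  [15]
8. n4.tag = false  [B.mk > 1]
9. n4.acc = true  [B.mk > 0]
10. n5.live = "vv"  [terminal]
11. n6.wid = false  [terminal]
12. n4.lim = 16  [C.live * 3 - 29]
13. n7.live = "pv"  [terminal]
14. n8.key = false  [B.mk > 1]
15. n9.live = 10  [terminal]
16. n10.live = -7  [terminal]
17. n11.wid = true  [terminal]
18. n8.acc = true  [true]
19. n3.lab = 26  [len(c.live) + 24]
20. n3.wid = 7  [C.lim + B.mk - 10]
21. n12.live = 8  [B.lab - 18]
22. n12.tag = false  [A.mk and A.off]
23. n12.acc = false  [B.lab == B.wid]
24. n13.mk = true  [true]
25. n13.off = true  [C.tag == false]
26. n14.live = 11  [terminal]
27. n13.tag = "xq"  ["xq"]
28. n13.lim = -1  [a.live - 12]
29. n15.key = false  [C.acc == true]
30. n16.live = "qy"  [terminal]
31. n15.acc = false  [S.key == true]
32. n17.mk = -7  [A.lim - 6]
33. n18.wid = false  [terminal]
34. n17.lab = 28  [B.mk * 3 + 49]
35. n17.wid = 6  [6]
36. n12.lim = 5  [B.lab - 23]
37. n2.tag = "py"  ["py"]
38. n2.lim = 26  [B.wid + C.lim + 14]
39. n19.wid = true  [terminal]
40. n1.tag = "pw"  ["pw"]
41. n1.lim = 2  [len(A₁.tag)]
42. n20.live = 1  [A.lim - 1]
43. n20.tag = true  [A.lim > 1]
44. n20.acc = true  [S.key == false]
45. n21.mk = false  [C.acc == false]
46. n21.off = true  [true]
47. n22.key = true  [A.mk == false]
48. n23.live = 23  [terminal]
49. n24.key = false  [a.live > 23]
50. n25.live = -5  [terminal]
51. n24.acc = false  [S.key == true]
52. n22.acc = false  [a.live > 23]
53. n26.wid = true  [terminal]
54. n21.tag = "mz"  ["mz"]
55. n21.lim = -9  [-9]
56. n27.live = 6  [terminal]
57. n20.lim = -4  [A.lim + 5]
58. n0.acc = true  [S.key == false]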